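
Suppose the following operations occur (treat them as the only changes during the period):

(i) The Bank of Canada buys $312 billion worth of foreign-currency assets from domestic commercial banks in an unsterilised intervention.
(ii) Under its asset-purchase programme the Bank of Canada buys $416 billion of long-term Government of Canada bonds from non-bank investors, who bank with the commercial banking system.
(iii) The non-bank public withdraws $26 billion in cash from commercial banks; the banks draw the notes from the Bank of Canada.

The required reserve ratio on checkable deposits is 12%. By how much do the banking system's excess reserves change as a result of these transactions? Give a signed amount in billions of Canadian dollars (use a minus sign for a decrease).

FX purchase $312 billion: reserves +$312B, deposits 0.
Asset purchase (from non-banks) $416 billion: reserves +$416B, deposits +$416B.
Currency withdrawal $26 billion: reserves −$26B, deposits −$26B.
Totals: Δreserves = +$702B, Δdeposits = +$390B.
Δrequired reserves = 12% × +$390B = +$46.8B.
Δexcess reserves = Δreserves − Δrequired = +$702B − (+$46.8B) = +$655.2 billion.

+$655.2 billion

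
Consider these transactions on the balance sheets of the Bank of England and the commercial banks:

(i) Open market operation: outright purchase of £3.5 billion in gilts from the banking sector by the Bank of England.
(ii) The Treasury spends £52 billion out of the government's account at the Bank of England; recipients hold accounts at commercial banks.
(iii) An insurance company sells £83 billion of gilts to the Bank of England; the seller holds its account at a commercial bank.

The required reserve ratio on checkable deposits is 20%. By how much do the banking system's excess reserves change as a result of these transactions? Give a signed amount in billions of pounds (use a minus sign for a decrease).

OMO purchase (from banks) £3.5 billion: reserves +£3.5B, deposits 0.
Government spending £52 billion: reserves +£52B, deposits +£52B.
Asset purchase (from non-banks) £83 billion: reserves +£83B, deposits +£83B.
Totals: Δreserves = +£138.5B, Δdeposits = +£135B.
Δrequired reserves = 20% × +£135B = +£27B.
Δexcess reserves = Δreserves − Δrequired = +£138.5B − (+£27B) = +£111.5 billion.

+£111.5 billion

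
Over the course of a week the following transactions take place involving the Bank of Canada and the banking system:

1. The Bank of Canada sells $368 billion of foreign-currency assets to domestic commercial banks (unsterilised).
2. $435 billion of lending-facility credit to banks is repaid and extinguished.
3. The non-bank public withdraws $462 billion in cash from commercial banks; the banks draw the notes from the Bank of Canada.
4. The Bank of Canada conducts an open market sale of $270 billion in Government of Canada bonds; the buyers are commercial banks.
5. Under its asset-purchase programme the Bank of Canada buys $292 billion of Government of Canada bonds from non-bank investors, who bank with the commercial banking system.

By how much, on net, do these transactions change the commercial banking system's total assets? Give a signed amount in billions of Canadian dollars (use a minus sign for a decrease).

-$605 billion

FX sale $368 billion: just an asset swap on bank balance sheets → 0.
Discount-window repayment $435 billion: bank balance sheets shrink → −$435B.
Currency withdrawal $462 billion: bank balance sheets shrink → −$462B.
OMO sale (to banks) $270 billion: just an asset swap on bank balance sheets → 0.
Asset purchase (from non-banks) $292 billion: bank balance sheets expand → +$292B.
Net: 0 − 435 − 462 + 0 + 292 = -$605 billion.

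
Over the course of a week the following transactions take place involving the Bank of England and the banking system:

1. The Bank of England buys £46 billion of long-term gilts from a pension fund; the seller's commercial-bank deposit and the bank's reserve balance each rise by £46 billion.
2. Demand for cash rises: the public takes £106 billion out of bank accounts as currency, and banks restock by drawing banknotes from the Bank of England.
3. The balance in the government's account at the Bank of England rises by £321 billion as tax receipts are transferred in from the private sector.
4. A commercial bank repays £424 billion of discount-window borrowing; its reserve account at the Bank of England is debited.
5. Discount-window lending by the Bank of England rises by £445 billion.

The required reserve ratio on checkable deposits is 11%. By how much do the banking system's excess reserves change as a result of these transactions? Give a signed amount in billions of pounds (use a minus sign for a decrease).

Asset purchase (from non-banks) £46 billion: reserves +£46B, deposits +£46B.
Currency withdrawal £106 billion: reserves −£106B, deposits −£106B.
Government account inflow £321 billion: reserves −£321B, deposits −£321B.
Discount-window repayment £424 billion: reserves −£424B, deposits 0.
Discount-window loan £445 billion: reserves +£445B, deposits 0.
Totals: Δreserves = −£360B, Δdeposits = −£381B.
Δrequired reserves = 11% × −£381B = −£41.91B.
Δexcess reserves = Δreserves − Δrequired = −£360B − (−£41.91B) = -£318.09 billion.

-£318.09 billion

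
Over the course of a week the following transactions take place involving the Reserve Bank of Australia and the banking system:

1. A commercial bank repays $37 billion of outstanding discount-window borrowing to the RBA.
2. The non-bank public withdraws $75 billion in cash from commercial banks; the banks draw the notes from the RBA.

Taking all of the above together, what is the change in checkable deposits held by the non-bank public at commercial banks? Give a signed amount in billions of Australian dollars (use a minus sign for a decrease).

Discount-window repayment $37 billion: the counterparty is a bank, so public deposits are unchanged → 0.
Currency withdrawal $75 billion: non-bank counterparties' bank balances fall → −$75B.
Net: 0 − 75 = -$75 billion.

-$75 billion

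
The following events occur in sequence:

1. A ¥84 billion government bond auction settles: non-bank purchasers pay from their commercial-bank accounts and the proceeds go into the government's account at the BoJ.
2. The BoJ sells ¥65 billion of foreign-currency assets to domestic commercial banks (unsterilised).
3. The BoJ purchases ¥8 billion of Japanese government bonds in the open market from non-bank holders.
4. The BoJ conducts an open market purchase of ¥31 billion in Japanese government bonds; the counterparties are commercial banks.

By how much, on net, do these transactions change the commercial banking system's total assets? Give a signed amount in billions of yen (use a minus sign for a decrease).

BoJ balance sheet:
  Assets:      Securities +¥39B, Foreign assets −¥65B
  Liabilities: Bank reserves −¥110B, Government deposits +¥84B
Commercial banking system:
  Assets:      Reserves at CB −¥110B, Securities −¥31B, Foreign assets +¥65B
  Liabilities: Checkable deposits −¥76B
Change in total bank assets = -¥76 billion.

-¥76 billion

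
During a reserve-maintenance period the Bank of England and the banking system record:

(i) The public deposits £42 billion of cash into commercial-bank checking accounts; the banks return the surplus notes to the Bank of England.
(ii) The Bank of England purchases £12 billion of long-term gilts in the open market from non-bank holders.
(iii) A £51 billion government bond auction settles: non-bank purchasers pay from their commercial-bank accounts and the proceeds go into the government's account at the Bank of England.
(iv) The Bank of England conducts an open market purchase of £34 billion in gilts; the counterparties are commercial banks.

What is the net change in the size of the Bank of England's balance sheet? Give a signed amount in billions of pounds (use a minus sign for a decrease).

Currency deposit £42 billion: only the composition of liabilities changes → 0.
Asset purchase (from non-banks) £12 billion: a Bank of England asset is acquired → +£12B.
Government account inflow £51 billion: only the composition of liabilities changes → 0.
OMO purchase (from banks) £34 billion: a Bank of England asset is acquired → +£34B.
Net: 0 + 12 + 0 + 34 = +£46 billion.

+£46 billion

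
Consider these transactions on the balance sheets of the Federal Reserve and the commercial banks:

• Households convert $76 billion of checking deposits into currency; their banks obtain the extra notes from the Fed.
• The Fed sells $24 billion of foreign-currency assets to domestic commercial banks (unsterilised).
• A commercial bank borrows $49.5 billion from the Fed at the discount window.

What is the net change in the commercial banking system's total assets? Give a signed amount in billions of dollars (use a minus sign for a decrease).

-$26.5 billion

Fed balance sheet:
  Assets:      Loans to banks +$49.5B, Foreign assets −$24B
  Liabilities: Bank reserves −$50.5B, Currency in circulation +$76B
Commercial banking system:
  Assets:      Reserves at CB −$50.5B, Foreign assets +$24B
  Liabilities: Checkable deposits −$76B, Borrowings from CB +$49.5B
Change in total bank assets = -$26.5 billion.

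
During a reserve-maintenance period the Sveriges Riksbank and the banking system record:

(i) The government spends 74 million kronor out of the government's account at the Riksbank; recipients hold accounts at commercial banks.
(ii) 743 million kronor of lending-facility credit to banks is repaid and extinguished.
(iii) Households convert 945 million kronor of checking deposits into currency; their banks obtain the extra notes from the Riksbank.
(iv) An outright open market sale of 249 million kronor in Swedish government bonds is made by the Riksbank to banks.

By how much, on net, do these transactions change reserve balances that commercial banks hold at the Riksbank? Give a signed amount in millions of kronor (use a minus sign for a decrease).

-1863 million

Government spending 74 million kronor: government payments flow into bank reserve accounts → +74M.
Discount-window repayment 743 million kronor: repayment is debited from reserves → −743M.
Currency withdrawal 945 million kronor: banks swap reserves for currency → −945M.
OMO sale (to banks) 249 million kronor: the buying banks pay out of their reserve balances → −249M.
Net: 74 − 743 − 945 − 249 = -1863 million.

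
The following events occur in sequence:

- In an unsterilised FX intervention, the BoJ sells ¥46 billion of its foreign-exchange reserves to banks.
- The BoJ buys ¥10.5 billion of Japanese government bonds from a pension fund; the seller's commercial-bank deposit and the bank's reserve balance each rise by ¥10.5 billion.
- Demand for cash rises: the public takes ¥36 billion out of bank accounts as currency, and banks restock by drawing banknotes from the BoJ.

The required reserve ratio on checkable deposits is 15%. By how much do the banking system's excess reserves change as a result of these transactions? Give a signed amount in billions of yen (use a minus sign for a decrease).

-¥67.675 billion

FX sale ¥46 billion: reserves −¥46B, deposits 0.
Asset purchase (from non-banks) ¥10.5 billion: reserves +¥10.5B, deposits +¥10.5B.
Currency withdrawal ¥36 billion: reserves −¥36B, deposits −¥36B.
Totals: Δreserves = −¥71.5B, Δdeposits = −¥25.5B.
Δrequired reserves = 15% × −¥25.5B = −¥3.825B.
Δexcess reserves = Δreserves − Δrequired = −¥71.5B − (−¥3.825B) = -¥67.675 billion.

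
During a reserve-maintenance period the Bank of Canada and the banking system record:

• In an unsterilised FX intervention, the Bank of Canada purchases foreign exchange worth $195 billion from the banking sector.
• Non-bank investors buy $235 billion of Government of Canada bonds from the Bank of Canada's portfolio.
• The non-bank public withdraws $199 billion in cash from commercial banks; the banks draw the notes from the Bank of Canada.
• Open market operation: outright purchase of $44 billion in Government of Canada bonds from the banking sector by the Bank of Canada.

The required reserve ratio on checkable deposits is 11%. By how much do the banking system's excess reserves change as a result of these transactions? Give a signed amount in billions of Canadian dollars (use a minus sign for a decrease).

FX purchase $195 billion: reserves +$195B, deposits 0.
Asset sale (to non-banks) $235 billion: reserves −$235B, deposits −$235B.
Currency withdrawal $199 billion: reserves −$199B, deposits −$199B.
OMO purchase (from banks) $44 billion: reserves +$44B, deposits 0.
Totals: Δreserves = −$195B, Δdeposits = −$434B.
Δrequired reserves = 11% × −$434B = −$47.74B.
Δexcess reserves = Δreserves − Δrequired = −$195B − (−$47.74B) = -$147.26 billion.

-$147.26 billion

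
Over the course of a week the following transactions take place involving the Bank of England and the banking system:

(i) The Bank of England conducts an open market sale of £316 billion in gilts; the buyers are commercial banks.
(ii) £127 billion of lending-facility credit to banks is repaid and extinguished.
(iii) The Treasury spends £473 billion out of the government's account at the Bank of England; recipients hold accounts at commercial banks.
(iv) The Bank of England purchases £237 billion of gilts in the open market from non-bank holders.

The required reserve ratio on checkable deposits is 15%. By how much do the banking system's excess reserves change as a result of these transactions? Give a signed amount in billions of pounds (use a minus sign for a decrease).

+£160.5 billion

OMO sale (to banks) £316 billion: reserves −£316B, deposits 0.
Discount-window repayment £127 billion: reserves −£127B, deposits 0.
Government spending £473 billion: reserves +£473B, deposits +£473B.
Asset purchase (from non-banks) £237 billion: reserves +£237B, deposits +£237B.
Totals: Δreserves = +£267B, Δdeposits = +£710B.
Δrequired reserves = 15% × +£710B = +£106.5B.
Δexcess reserves = Δreserves − Δrequired = +£267B − (+£106.5B) = +£160.5 billion.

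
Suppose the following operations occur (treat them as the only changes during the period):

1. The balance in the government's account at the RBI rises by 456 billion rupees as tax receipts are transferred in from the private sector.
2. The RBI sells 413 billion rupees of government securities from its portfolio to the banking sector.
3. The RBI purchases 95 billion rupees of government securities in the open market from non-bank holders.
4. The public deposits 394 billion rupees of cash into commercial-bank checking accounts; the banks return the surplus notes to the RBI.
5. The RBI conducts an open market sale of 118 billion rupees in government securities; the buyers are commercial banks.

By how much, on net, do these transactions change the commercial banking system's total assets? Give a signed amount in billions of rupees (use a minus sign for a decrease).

RBI balance sheet:
  Assets:      Securities −436B
  Liabilities: Bank reserves −498B, Currency in circulation −394B, Government deposits +456B
Commercial banking system:
  Assets:      Reserves at CB −498B, Securities +531B
  Liabilities: Checkable deposits +33B
Change in total bank assets = +33 billion.

+33 billion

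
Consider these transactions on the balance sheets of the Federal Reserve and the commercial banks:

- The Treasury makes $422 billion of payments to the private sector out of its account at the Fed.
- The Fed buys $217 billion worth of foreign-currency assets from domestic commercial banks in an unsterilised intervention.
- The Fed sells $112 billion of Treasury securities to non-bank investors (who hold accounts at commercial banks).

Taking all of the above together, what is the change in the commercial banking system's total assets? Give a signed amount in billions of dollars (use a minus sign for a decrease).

+$310 billion

Fed balance sheet:
  Assets:      Securities −$112B, Foreign assets +$217B
  Liabilities: Bank reserves +$527B, Government deposits −$422B
Commercial banking system:
  Assets:      Reserves at CB +$527B, Foreign assets −$217B
  Liabilities: Checkable deposits +$310B
Change in total bank assets = +$310 billion.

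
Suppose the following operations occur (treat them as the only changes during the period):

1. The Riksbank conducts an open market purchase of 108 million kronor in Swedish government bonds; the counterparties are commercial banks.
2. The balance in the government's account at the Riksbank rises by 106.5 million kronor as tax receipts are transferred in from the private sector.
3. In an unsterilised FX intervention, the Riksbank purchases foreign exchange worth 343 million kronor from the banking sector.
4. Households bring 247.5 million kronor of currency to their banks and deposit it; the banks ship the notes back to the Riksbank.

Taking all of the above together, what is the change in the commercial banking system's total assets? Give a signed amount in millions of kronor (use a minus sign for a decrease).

+141 million

OMO purchase (from banks) 108 million kronor: just an asset swap on bank balance sheets → 0.
Government account inflow 106.5 million kronor: bank balance sheets shrink → −106.5M.
FX purchase 343 million kronor: just an asset swap on bank balance sheets → 0.
Currency deposit 247.5 million kronor: bank balance sheets expand → +247.5M.
Net: 0 − 106.5 + 0 + 247.5 = +141 million.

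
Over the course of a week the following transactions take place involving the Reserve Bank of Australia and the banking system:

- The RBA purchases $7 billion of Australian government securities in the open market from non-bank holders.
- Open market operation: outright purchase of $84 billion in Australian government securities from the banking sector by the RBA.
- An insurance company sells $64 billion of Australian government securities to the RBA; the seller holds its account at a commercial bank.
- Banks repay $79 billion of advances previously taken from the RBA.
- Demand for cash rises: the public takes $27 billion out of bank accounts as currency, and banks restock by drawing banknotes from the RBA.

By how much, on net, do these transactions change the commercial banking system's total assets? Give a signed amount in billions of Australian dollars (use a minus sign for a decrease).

RBA balance sheet:
  Assets:      Securities +$155B, Loans to banks −$79B
  Liabilities: Bank reserves +$49B, Currency in circulation +$27B
Commercial banking system:
  Assets:      Reserves at CB +$49B, Securities −$84B
  Liabilities: Checkable deposits +$44B, Borrowings from CB −$79B
Change in total bank assets = -$35 billion.

-$35 billion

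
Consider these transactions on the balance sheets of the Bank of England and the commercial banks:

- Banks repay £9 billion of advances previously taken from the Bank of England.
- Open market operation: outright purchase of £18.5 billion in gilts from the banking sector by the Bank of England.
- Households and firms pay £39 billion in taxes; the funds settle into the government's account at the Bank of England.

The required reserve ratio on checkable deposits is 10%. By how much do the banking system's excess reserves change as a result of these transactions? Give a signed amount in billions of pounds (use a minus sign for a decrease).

Discount-window repayment £9 billion: reserves −£9B, deposits 0.
OMO purchase (from banks) £18.5 billion: reserves +£18.5B, deposits 0.
Government account inflow £39 billion: reserves −£39B, deposits −£39B.
Totals: Δreserves = −£29.5B, Δdeposits = −£39B.
Δrequired reserves = 10% × −£39B = −£3.9B.
Δexcess reserves = Δreserves − Δrequired = −£29.5B − (−£3.9B) = -£25.6 billion.

-£25.6 billion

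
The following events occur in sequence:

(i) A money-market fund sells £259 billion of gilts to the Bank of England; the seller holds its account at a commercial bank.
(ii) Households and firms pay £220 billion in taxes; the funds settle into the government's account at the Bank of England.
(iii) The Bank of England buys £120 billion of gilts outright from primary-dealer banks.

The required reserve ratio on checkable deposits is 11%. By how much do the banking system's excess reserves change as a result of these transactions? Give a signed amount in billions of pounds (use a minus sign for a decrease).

Asset purchase (from non-banks) £259 billion: reserves +£259B, deposits +£259B.
Government account inflow £220 billion: reserves −£220B, deposits −£220B.
OMO purchase (from banks) £120 billion: reserves +£120B, deposits 0.
Totals: Δreserves = +£159B, Δdeposits = +£39B.
Δrequired reserves = 11% × +£39B = +£4.29B.
Δexcess reserves = Δreserves − Δrequired = +£159B − (+£4.29B) = +£154.71 billion.

+£154.71 billion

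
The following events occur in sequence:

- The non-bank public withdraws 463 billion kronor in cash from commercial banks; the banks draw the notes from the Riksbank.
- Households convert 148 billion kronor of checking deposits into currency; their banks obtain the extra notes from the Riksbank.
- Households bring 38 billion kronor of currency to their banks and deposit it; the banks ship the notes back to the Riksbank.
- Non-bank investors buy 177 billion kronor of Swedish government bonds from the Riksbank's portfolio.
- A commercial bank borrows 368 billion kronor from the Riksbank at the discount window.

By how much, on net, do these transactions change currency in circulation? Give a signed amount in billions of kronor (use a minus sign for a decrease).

Currency withdrawal 463 billion kronor: notes leave the central bank → +463B.
Currency withdrawal 148 billion kronor: notes leave the central bank → +148B.
Currency deposit 38 billion kronor: notes return to the central bank → −38B.
Asset sale (to non-banks) 177 billion kronor: no currency enters or leaves circulation → 0.
Discount-window loan 368 billion kronor: no currency enters or leaves circulation → 0.
Net: 463 + 148 − 38 + 0 + 0 = +573 billion.

+573 billion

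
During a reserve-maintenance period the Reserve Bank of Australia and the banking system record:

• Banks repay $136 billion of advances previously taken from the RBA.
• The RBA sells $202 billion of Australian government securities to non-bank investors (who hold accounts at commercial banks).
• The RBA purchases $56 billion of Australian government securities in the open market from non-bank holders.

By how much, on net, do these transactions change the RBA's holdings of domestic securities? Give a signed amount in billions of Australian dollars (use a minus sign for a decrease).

-$146 billion

Discount-window repayment $136 billion: the RBA's securities portfolio is untouched → 0.
Asset sale (to non-banks) $202 billion: securities removed from the RBA's portfolio → −$202B.
Asset purchase (from non-banks) $56 billion: securities added to the RBA's portfolio → +$56B.
Net: 0 − 202 + 56 = -$146 billion.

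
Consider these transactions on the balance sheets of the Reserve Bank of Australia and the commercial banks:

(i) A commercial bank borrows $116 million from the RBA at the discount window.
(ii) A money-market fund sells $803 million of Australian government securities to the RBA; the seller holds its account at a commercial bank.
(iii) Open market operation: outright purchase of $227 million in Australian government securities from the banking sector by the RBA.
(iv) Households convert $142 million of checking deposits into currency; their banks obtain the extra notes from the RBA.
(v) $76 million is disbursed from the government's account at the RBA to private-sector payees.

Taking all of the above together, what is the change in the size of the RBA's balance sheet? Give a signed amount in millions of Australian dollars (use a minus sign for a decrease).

RBA balance sheet:
  Assets:      Securities +$1030M, Loans to banks +$116M
  Liabilities: Bank reserves +$1080M, Currency in circulation +$142M, Government deposits −$76M
Commercial banking system:
  Assets:      Reserves at CB +$1080M, Securities −$227M
  Liabilities: Checkable deposits +$737M, Borrowings from CB +$116M
Change in total RBA assets = +$1146 million.

+$1146 million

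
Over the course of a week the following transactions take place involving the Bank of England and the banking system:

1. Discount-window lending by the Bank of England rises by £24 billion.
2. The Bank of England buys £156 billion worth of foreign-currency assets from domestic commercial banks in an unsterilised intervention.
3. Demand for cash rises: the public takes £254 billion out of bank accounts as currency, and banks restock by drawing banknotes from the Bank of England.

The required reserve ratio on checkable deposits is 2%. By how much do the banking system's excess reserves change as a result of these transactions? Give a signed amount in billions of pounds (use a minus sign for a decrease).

Discount-window loan £24 billion: reserves +£24B, deposits 0.
FX purchase £156 billion: reserves +£156B, deposits 0.
Currency withdrawal £254 billion: reserves −£254B, deposits −£254B.
Totals: Δreserves = −£74B, Δdeposits = −£254B.
Δrequired reserves = 2% × −£254B = −£5.08B.
Δexcess reserves = Δreserves − Δrequired = −£74B − (−£5.08B) = -£68.92 billion.

-£68.92 billion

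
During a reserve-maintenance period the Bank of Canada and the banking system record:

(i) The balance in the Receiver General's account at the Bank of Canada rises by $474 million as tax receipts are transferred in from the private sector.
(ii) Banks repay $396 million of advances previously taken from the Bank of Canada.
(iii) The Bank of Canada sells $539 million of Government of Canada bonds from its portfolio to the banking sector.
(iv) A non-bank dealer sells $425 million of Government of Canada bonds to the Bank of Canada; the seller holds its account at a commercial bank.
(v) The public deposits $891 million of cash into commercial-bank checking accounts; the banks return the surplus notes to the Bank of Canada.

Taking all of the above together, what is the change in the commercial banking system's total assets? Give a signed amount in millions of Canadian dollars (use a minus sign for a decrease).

+$446 million

Government account inflow $474 million: bank balance sheets shrink → −$474M.
Discount-window repayment $396 million: bank balance sheets shrink → −$396M.
OMO sale (to banks) $539 million: just an asset swap on bank balance sheets → 0.
Asset purchase (from non-banks) $425 million: bank balance sheets expand → +$425M.
Currency deposit $891 million: bank balance sheets expand → +$891M.
Net: −474 − 396 + 0 + 425 + 891 = +$446 million.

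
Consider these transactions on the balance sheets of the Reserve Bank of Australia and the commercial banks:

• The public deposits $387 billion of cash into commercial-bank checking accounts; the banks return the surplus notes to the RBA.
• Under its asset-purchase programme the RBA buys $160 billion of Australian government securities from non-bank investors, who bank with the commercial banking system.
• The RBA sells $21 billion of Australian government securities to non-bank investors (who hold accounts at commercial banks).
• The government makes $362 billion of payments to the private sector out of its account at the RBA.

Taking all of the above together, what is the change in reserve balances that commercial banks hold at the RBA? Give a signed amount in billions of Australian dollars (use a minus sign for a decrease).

Currency deposit $387 billion: returned notes are swapped for reserve credit → +$387B.
Asset purchase (from non-banks) $160 billion: the RBA pays by crediting reserve accounts → +$160B.
Asset sale (to non-banks) $21 billion: the non-bank buyers' banks settle from reserves → −$21B.
Government spending $362 billion: government payments flow into bank reserve accounts → +$362B.
Net: 387 + 160 − 21 + 362 = +$888 billion.

+$888 billion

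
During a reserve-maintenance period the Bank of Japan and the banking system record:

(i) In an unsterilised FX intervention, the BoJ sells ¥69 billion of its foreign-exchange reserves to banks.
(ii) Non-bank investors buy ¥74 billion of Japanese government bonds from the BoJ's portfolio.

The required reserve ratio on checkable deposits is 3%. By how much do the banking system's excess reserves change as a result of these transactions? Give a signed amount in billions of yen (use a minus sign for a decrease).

-¥140.78 billion

FX sale ¥69 billion: reserves −¥69B, deposits 0.
Asset sale (to non-banks) ¥74 billion: reserves −¥74B, deposits −¥74B.
Totals: Δreserves = −¥143B, Δdeposits = −¥74B.
Δrequired reserves = 3% × −¥74B = −¥2.22B.
Δexcess reserves = Δreserves − Δrequired = −¥143B − (−¥2.22B) = -¥140.78 billion.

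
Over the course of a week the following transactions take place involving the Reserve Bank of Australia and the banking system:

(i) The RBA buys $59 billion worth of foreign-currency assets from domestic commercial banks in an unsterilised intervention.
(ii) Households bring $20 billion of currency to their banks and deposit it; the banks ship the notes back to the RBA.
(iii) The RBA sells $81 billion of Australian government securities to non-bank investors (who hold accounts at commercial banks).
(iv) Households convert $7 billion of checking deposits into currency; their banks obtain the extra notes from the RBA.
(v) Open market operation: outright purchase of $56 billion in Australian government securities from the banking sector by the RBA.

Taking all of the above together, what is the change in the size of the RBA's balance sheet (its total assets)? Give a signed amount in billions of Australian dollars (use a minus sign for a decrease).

RBA balance sheet:
  Assets:      Securities −$25B, Foreign assets +$59B
  Liabilities: Bank reserves +$47B, Currency in circulation −$13B
Commercial banking system:
  Assets:      Reserves at CB +$47B, Securities −$56B, Foreign assets −$59B
  Liabilities: Checkable deposits −$68B
Change in total RBA assets = +$34 billion.

+$34 billion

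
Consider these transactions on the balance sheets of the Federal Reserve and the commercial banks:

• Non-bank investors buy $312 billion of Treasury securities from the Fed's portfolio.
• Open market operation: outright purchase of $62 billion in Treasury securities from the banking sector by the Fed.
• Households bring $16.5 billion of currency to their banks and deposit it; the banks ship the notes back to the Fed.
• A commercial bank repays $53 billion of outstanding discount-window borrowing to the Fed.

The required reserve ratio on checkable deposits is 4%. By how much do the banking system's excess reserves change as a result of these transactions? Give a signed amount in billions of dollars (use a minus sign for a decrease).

-$274.68 billion

Asset sale (to non-banks) $312 billion: reserves −$312B, deposits −$312B.
OMO purchase (from banks) $62 billion: reserves +$62B, deposits 0.
Currency deposit $16.5 billion: reserves +$16.5B, deposits +$16.5B.
Discount-window repayment $53 billion: reserves −$53B, deposits 0.
Totals: Δreserves = −$286.5B, Δdeposits = −$295.5B.
Δrequired reserves = 4% × −$295.5B = −$11.82B.
Δexcess reserves = Δreserves − Δrequired = −$286.5B − (−$11.82B) = -$274.68 billion.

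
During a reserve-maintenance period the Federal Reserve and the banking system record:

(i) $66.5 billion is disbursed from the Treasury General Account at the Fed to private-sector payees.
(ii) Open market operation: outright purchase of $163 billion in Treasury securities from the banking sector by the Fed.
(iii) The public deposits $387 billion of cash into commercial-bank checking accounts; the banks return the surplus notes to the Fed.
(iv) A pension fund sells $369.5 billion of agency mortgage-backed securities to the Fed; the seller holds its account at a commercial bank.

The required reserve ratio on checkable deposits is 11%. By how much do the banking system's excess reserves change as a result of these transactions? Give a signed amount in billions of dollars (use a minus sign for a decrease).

Government spending $66.5 billion: reserves +$66.5B, deposits +$66.5B.
OMO purchase (from banks) $163 billion: reserves +$163B, deposits 0.
Currency deposit $387 billion: reserves +$387B, deposits +$387B.
Asset purchase (from non-banks) $369.5 billion: reserves +$369.5B, deposits +$369.5B.
Totals: Δreserves = +$986B, Δdeposits = +$823B.
Δrequired reserves = 11% × +$823B = +$90.53B.
Δexcess reserves = Δreserves − Δrequired = +$986B − (+$90.53B) = +$895.47 billion.

+$895.47 billion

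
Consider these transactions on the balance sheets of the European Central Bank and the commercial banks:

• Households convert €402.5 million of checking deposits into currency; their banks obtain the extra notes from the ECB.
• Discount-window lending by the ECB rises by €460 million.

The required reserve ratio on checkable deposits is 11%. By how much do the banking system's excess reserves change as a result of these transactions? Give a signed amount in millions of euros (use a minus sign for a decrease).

+€101.775 million

Currency withdrawal €402.5 million: reserves −€402.5M, deposits −€402.5M.
Discount-window loan €460 million: reserves +€460M, deposits 0.
Totals: Δreserves = +€57.5M, Δdeposits = −€402.5M.
Δrequired reserves = 11% × −€402.5M = −€44.275M.
Δexcess reserves = Δreserves − Δrequired = +€57.5M − (−€44.275M) = +€101.775 million.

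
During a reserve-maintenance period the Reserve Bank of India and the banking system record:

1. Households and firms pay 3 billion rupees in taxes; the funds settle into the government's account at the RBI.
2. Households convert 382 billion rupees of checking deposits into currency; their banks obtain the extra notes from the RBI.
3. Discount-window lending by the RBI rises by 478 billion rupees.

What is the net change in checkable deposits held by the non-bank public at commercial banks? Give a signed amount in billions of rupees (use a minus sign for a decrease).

-385 billion

Government account inflow 3 billion rupees: non-bank counterparties' bank balances fall → −3B.
Currency withdrawal 382 billion rupees: non-bank counterparties' bank balances fall → −382B.
Discount-window loan 478 billion rupees: the counterparty is a bank, so public deposits are unchanged → 0.
Net: −3 − 382 + 0 = -385 billion.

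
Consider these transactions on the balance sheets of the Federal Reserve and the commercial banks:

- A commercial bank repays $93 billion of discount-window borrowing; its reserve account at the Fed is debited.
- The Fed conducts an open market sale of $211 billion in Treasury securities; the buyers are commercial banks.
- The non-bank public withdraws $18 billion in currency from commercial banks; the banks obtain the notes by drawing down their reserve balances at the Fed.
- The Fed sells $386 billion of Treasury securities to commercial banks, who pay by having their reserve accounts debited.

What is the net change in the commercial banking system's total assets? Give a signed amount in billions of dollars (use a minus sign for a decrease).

-$111 billion

Fed balance sheet:
  Assets:      Securities −$597B, Loans to banks −$93B
  Liabilities: Bank reserves −$708B, Currency in circulation +$18B
Commercial banking system:
  Assets:      Reserves at CB −$708B, Securities +$597B
  Liabilities: Checkable deposits −$18B, Borrowings from CB −$93B
Change in total bank assets = -$111 billion.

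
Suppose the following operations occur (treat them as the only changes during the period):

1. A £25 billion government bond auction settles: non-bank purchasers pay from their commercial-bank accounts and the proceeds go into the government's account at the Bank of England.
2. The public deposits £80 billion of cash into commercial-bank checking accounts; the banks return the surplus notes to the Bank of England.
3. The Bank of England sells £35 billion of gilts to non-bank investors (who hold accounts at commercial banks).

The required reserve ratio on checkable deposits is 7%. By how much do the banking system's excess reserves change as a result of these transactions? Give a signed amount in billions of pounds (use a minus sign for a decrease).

+£18.6 billion

Government account inflow £25 billion: reserves −£25B, deposits −£25B.
Currency deposit £80 billion: reserves +£80B, deposits +£80B.
Asset sale (to non-banks) £35 billion: reserves −£35B, deposits −£35B.
Totals: Δreserves = +£20B, Δdeposits = +£20B.
Δrequired reserves = 7% × +£20B = +£1.4B.
Δexcess reserves = Δreserves − Δrequired = +£20B − (+£1.4B) = +£18.6 billion.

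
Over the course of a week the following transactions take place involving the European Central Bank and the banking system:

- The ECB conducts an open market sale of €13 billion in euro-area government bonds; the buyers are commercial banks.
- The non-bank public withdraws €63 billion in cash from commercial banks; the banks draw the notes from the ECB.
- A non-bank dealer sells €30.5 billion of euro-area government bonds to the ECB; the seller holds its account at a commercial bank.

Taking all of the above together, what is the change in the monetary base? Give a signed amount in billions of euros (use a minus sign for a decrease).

+€17.5 billion

ECB balance sheet:
  Assets:      Securities +€17.5B
  Liabilities: Bank reserves −€45.5B, Currency in circulation +€63B
Commercial banking system:
  Assets:      Reserves at CB −€45.5B, Securities +€13B
  Liabilities: Checkable deposits −€32.5B
Monetary base = currency + reserves: +€63B + (−€45.5B) = +€17.5 billion.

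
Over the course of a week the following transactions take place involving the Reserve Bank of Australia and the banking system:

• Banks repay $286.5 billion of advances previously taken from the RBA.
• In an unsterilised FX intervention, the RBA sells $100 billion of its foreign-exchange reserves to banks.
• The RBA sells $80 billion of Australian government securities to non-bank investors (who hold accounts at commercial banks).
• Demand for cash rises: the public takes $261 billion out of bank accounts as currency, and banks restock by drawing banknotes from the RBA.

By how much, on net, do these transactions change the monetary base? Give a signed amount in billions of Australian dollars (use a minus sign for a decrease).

Discount-window repayment $286.5 billion: RBA balance sheet contracts → −$286.5B.
FX sale $100 billion: RBA balance sheet contracts → −$100B.
Asset sale (to non-banks) $80 billion: RBA balance sheet contracts → −$80B.
Currency withdrawal $261 billion: just a shift between currency and reserves — both are base money → 0.
Net: −286.5 − 100 − 80 + 0 = -$466.5 billion.

-$466.5 billion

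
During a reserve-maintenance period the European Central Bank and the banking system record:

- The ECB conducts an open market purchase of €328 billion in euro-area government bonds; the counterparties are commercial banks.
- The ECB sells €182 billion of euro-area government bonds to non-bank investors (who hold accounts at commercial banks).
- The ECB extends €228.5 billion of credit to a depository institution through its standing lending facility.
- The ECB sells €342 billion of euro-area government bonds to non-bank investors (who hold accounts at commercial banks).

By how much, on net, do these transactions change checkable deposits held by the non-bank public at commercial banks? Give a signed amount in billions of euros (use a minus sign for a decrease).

-€524 billion

OMO purchase (from banks) €328 billion: the counterparty is a bank, so public deposits are unchanged → 0.
Asset sale (to non-banks) €182 billion: non-bank counterparties' bank balances fall → −€182B.
Discount-window loan €228.5 billion: the counterparty is a bank, so public deposits are unchanged → 0.
Asset sale (to non-banks) €342 billion: non-bank counterparties' bank balances fall → −€342B.
Net: 0 − 182 + 0 − 342 = -€524 billion.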